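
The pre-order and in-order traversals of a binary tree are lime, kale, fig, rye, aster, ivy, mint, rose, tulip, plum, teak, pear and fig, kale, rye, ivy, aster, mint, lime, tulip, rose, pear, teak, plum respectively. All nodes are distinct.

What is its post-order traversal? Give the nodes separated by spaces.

fig ivy mint aster rye kale tulip pear teak plum rose lime

The first element of pre-order is the root; it splits in-order into left and right subtrees.
Root lime: left subtree has 6 nodes {fig, kale, rye, ivy, aster, mint}, right has 5 {tulip, rose, pear, teak, plum}.
  Root kale: left subtree has 1 node {fig}, right has 4 {rye, ivy, aster, mint}.
    Root rye: left subtree has 0 nodes { }, right has 3 {ivy, aster, mint}.
      Root aster: left subtree has 1 node {ivy}, right has 1 {mint}.
  Root rose: left subtree has 1 node {tulip}, right has 3 {pear, teak, plum}.
    Root plum: left subtree has 2 nodes {pear, teak}, right has 0 { }.
      Root teak: left subtree has 1 node {pear}, right has 0 { }.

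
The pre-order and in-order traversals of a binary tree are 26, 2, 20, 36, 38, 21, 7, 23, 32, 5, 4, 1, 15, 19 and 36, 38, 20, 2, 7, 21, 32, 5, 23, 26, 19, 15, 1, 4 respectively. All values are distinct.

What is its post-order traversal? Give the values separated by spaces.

38 36 20 7 5 32 23 21 2 19 15 1 4 26

The first element of pre-order is the root; it splits in-order into left and right subtrees.
Root 26: left subtree has 9 nodes {36, 38, 20, 2, 7, 21, 32, 5, 23}, right has 4 {19, 15, 1, 4}.
  Root 2: left subtree has 3 nodes {36, 38, 20}, right has 5 {7, 21, 32, 5, 23}.
    Root 20: left subtree has 2 nodes {36, 38}, right has 0 { }.
      Root 36: left subtree has 0 nodes { }, right has 1 {38}.
    Root 21: left subtree has 1 node {7}, right has 3 {32, 5, 23}.
      Root 23: left subtree has 2 nodes {32, 5}, right has 0 { }.
        Root 32: left subtree has 0 nodes { }, right has 1 {5}.
  Root 4: left subtree has 3 nodes {19, 15, 1}, right has 0 { }.
    Root 1: left subtree has 2 nodes {19, 15}, right has 0 { }.
      Root 15: left subtree has 1 node {19}, right has 0 { }.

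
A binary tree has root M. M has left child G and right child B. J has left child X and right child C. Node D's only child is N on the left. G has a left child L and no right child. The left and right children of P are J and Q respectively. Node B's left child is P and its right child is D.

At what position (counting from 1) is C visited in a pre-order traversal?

Pre-order visits the node, then its left subtree, then its right subtree.
Visit M.
At M: go left to G.
  Visit G.
  At G: go left to L.
    L is a leaf — visit L.
  At G: no right child.
At M: go right to B.
  Visit B.
  At B: go left to P.
    Visit P.
    At P: go left to J.
      Visit J.
      At J: go left to X.
        X is a leaf — visit X.
      At J: go right to C.
        C is a leaf — visit C.
    At P: go right to Q.
      Q is a leaf — visit Q.
  At B: go right to D.
    Visit D.
    At D: go left to N.
      N is a leaf — visit N.
    At D: no right child.
Full pre-order sequence: M, G, L, B, P, J, X, C, Q, D, N.

8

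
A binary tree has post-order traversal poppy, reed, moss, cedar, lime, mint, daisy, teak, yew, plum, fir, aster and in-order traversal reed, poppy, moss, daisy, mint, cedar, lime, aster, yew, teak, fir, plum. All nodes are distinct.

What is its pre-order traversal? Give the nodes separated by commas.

aster, daisy, moss, reed, poppy, mint, lime, cedar, fir, yew, teak, plum

The last element of post-order is the root; it splits in-order into left and right subtrees.
Root aster: left subtree has 7 nodes {reed, poppy, moss, daisy, mint, cedar, lime}, right has 4 {yew, teak, fir, plum}.
  Root daisy: left subtree has 3 nodes {reed, poppy, moss}, right has 3 {mint, cedar, lime}.
    Root moss: left subtree has 2 nodes {reed, poppy}, right has 0 { }.
      Root reed: left subtree has 0 nodes { }, right has 1 {poppy}.
    Root mint: left subtree has 0 nodes { }, right has 2 {cedar, lime}.
      Root lime: left subtree has 1 node {cedar}, right has 0 { }.
  Root fir: left subtree has 2 nodes {yew, teak}, right has 1 {plum}.
    Root yew: left subtree has 0 nodes { }, right has 1 {teak}.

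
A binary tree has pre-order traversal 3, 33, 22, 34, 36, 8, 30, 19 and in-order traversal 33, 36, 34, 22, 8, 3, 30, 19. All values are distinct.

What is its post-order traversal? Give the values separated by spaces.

36 34 8 22 33 19 30 3

The first element of pre-order is the root; it splits in-order into left and right subtrees.
Root 3: left subtree has 5 nodes {33, 36, 34, 22, 8}, right has 2 {30, 19}.
  Root 33: left subtree has 0 nodes { }, right has 4 {36, 34, 22, 8}.
    Root 22: left subtree has 2 nodes {36, 34}, right has 1 {8}.
      Root 34: left subtree has 1 node {36}, right has 0 { }.
  Root 30: left subtree has 0 nodes { }, right has 1 {19}.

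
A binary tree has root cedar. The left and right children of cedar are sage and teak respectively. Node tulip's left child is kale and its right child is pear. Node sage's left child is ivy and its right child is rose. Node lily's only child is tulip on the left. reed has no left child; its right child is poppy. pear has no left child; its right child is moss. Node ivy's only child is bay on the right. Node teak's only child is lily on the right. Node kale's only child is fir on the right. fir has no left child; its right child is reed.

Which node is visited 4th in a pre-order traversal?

Pre-order visits the node, then its left subtree, then its right subtree.
Visit cedar.
At cedar: go left to sage.
  Visit sage.
  At sage: go left to ivy.
    Visit ivy.
    At ivy: no left child.
    At ivy: go right to bay.
      bay is a leaf — visit bay.
  At sage: go right to rose.
    rose is a leaf — visit rose.
At cedar: go right to teak.
  Visit teak.
  At teak: no left child.
  At teak: go right to lily.
    Visit lily.
    At lily: go left to tulip.
      Visit tulip.
      At tulip: go left to kale.
        Visit kale.
        At kale: no left child.
        At kale: go right to fir.
          Visit fir.
          At fir: no left child.
          At fir: go right to reed.
            Visit reed.
            At reed: no left child.
            At reed: go right to poppy.
              poppy is a leaf — visit poppy.
      At tulip: go right to pear.
        Visit pear.
        At pear: no left child.
        At pear: go right to moss.
          moss is a leaf — visit moss.
    At lily: no right child.
Full pre-order sequence: cedar, sage, ivy, bay, rose, teak, lily, tulip, kale, fir, reed, poppy, pear, moss.

bay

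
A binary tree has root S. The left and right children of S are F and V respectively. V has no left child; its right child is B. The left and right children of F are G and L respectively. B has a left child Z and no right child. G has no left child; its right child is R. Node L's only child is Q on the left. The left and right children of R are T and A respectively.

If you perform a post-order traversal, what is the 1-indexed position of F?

Post-order visits the left subtree, then the right subtree, then the node.
At S: go left to F.
  At F: go left to G.
    At G: no left child.
    At G: go right to R.
      At R: go left to T.
        T is a leaf — visit T.
      At R: go right to A.
        A is a leaf — visit A.
      Visit R.
    Visit G.
  At F: go right to L.
    At L: go left to Q.
      Q is a leaf — visit Q.
    At L: no right child.
    Visit L.
  Visit F.
At S: go right to V.
  At V: no left child.
  At V: go right to B.
    At B: go left to Z.
      Z is a leaf — visit Z.
    At B: no right child.
    Visit B.
  Visit V.
Visit S.
Full post-order sequence: T, A, R, G, Q, L, F, Z, B, V, S.

7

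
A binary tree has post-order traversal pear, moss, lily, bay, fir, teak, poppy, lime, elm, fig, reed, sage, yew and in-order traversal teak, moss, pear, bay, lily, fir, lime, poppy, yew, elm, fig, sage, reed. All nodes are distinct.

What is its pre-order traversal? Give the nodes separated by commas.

The last element of post-order is the root; it splits in-order into left and right subtrees.
Root yew: left subtree has 8 nodes {teak, moss, pear, bay, lily, fir, lime, poppy}, right has 4 {elm, fig, sage, reed}.
  Root lime: left subtree has 6 nodes {teak, moss, pear, bay, lily, fir}, right has 1 {poppy}.
    Root teak: left subtree has 0 nodes { }, right has 5 {moss, pear, bay, lily, fir}.
      Root fir: left subtree has 4 nodes {moss, pear, bay, lily}, right has 0 { }.
        Root bay: left subtree has 2 nodes {moss, pear}, right has 1 {lily}.
          Root moss: left subtree has 0 nodes { }, right has 1 {pear}.
  Root sage: left subtree has 2 nodes {elm, fig}, right has 1 {reed}.
    Root fig: left subtree has 1 node {elm}, right has 0 { }.

yew, lime, teak, fir, bay, moss, pear, lily, poppy, sage, fig, elm, reed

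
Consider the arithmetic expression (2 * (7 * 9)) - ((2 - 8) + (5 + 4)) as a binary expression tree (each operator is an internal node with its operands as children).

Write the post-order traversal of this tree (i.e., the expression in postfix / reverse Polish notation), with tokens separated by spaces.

Post-order on an expression tree gives postfix notation: for each operator, emit left operand, right operand, then the operator.

2 7 9 * * 2 8 - 5 4 + + -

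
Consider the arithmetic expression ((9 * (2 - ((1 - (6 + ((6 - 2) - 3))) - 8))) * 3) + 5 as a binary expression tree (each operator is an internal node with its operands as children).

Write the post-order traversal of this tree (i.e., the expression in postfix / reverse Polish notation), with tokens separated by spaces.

Post-order on an expression tree gives postfix notation: for each operator, emit left operand, right operand, then the operator.

9 2 1 6 6 2 - 3 - + - 8 - - * 3 * 5 +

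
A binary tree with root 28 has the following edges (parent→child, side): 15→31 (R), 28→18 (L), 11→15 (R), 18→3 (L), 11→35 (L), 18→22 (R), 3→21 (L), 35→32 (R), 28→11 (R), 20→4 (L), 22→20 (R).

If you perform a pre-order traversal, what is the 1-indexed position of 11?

8

Pre-order visits the node, then its left subtree, then its right subtree.
Visit 28.
At 28: go left to 18.
  Visit 18.
  At 18: go left to 3.
    Visit 3.
    At 3: go left to 21.
      21 is a leaf — visit 21.
    At 3: no right child.
  At 18: go right to 22.
    Visit 22.
    At 22: no left child.
    At 22: go right to 20.
      Visit 20.
      At 20: go left to 4.
        4 is a leaf — visit 4.
      At 20: no right child.
At 28: go right to 11.
  Visit 11.
  At 11: go left to 35.
    Visit 35.
    At 35: no left child.
    At 35: go right to 32.
      32 is a leaf — visit 32.
  At 11: go right to 15.
    Visit 15.
    At 15: no left child.
    At 15: go right to 31.
      31 is a leaf — visit 31.
Full pre-order sequence: 28, 18, 3, 21, 22, 20, 4, 11, 35, 32, 15, 31.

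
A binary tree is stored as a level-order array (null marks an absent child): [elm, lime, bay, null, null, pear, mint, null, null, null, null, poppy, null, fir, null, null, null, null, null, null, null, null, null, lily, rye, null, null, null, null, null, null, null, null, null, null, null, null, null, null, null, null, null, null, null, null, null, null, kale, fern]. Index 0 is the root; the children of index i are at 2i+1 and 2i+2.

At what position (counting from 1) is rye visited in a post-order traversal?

5

Post-order visits the left subtree, then the right subtree, then the node.
At elm: go left to lime.
  lime is a leaf — visit lime.
At elm: go right to bay.
  At bay: go left to pear.
    At pear: go left to poppy.
      At poppy: go left to lily.
        At lily: go left to kale.
          kale is a leaf — visit kale.
        At lily: go right to fern.
          fern is a leaf — visit fern.
        Visit lily.
      At poppy: go right to rye.
        rye is a leaf — visit rye.
      Visit poppy.
    At pear: no right child.
    Visit pear.
  At bay: go right to mint.
    At mint: go left to fir.
      fir is a leaf — visit fir.
    At mint: no right child.
    Visit mint.
  Visit bay.
Visit elm.
Full post-order sequence: lime, kale, fern, lily, rye, poppy, pear, fir, mint, bay, elm.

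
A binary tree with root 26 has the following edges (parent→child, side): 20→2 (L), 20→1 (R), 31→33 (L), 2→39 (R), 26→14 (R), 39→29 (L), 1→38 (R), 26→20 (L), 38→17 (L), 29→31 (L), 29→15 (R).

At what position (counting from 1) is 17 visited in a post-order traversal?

7

Post-order visits the left subtree, then the right subtree, then the node.
At 26: go left to 20.
  At 20: go left to 2.
    At 2: no left child.
    At 2: go right to 39.
      At 39: go left to 29.
        At 29: go left to 31.
          At 31: go left to 33.
            33 is a leaf — visit 33.
          At 31: no right child.
          Visit 31.
        At 29: go right to 15.
          15 is a leaf — visit 15.
        Visit 29.
      At 39: no right child.
      Visit 39.
    Visit 2.
  At 20: go right to 1.
    At 1: no left child.
    At 1: go right to 38.
      At 38: go left to 17.
        17 is a leaf — visit 17.
      At 38: no right child.
      Visit 38.
    Visit 1.
  Visit 20.
At 26: go right to 14.
  14 is a leaf — visit 14.
Visit 26.
Full post-order sequence: 33, 31, 15, 29, 39, 2, 17, 38, 1, 20, 14, 26.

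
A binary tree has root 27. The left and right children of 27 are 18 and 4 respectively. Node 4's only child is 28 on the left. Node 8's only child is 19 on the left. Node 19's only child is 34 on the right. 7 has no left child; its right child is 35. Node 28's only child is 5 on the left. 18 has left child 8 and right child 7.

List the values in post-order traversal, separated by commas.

Post-order visits the left subtree, then the right subtree, then the node.
At 27: go left to 18.
  At 18: go left to 8.
    At 8: go left to 19.
      At 19: no left child.
      At 19: go right to 34.
        34 is a leaf — visit 34.
      Visit 19.
    At 8: no right child.
    Visit 8.
  At 18: go right to 7.
    At 7: no left child.
    At 7: go right to 35.
      35 is a leaf — visit 35.
    Visit 7.
  Visit 18.
At 27: go right to 4.
  At 4: go left to 28.
    At 28: go left to 5.
      5 is a leaf — visit 5.
    At 28: no right child.
    Visit 28.
  At 4: no right child.
  Visit 4.
Visit 27.

34, 19, 8, 35, 7, 18, 5, 28, 4, 27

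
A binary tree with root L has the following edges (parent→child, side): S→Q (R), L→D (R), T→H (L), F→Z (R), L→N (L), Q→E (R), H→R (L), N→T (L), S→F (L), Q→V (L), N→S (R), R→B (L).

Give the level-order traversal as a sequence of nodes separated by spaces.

Level-order visits nodes level by level from the root, left to right within each level.
Level 0: L
Level 1: N, D
Level 2: T, S
Level 3: H, F, Q
Level 4: R, Z, V, E
Level 5: B

L N D T S H F Q R Z V E B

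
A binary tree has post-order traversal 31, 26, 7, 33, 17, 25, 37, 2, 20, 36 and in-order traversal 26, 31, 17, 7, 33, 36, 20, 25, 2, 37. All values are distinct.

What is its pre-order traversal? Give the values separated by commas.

36, 17, 26, 31, 33, 7, 20, 2, 25, 37

The last element of post-order is the root; it splits in-order into left and right subtrees.
Root 36: left subtree has 5 nodes {26, 31, 17, 7, 33}, right has 4 {20, 25, 2, 37}.
  Root 17: left subtree has 2 nodes {26, 31}, right has 2 {7, 33}.
    Root 26: left subtree has 0 nodes { }, right has 1 {31}.
    Root 33: left subtree has 1 node {7}, right has 0 { }.
  Root 20: left subtree has 0 nodes { }, right has 3 {25, 2, 37}.
    Root 2: left subtree has 1 node {25}, right has 1 {37}.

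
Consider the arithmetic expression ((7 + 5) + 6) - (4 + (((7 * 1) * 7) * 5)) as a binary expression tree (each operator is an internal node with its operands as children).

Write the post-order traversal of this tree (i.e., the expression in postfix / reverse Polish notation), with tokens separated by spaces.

7 5 + 6 + 4 7 1 * 7 * 5 * + -

Post-order on an expression tree gives postfix notation: for each operator, emit left operand, right operand, then the operator.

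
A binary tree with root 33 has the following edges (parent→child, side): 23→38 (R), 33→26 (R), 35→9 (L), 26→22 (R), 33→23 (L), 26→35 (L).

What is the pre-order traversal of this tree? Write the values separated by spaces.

33 23 38 26 35 9 22

Pre-order visits the node, then its left subtree, then its right subtree.
Visit 33.
At 33: go left to 23.
  Visit 23.
  At 23: no left child.
  At 23: go right to 38.
    38 is a leaf — visit 38.
At 33: go right to 26.
  Visit 26.
  At 26: go left to 35.
    Visit 35.
    At 35: go left to 9.
      9 is a leaf — visit 9.
    At 35: no right child.
  At 26: go right to 22.
    22 is a leaf — visit 22.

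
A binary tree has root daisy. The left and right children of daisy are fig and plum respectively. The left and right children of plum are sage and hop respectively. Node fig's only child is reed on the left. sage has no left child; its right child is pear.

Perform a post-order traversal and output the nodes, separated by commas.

reed, fig, pear, sage, hop, plum, daisy

Post-order visits the left subtree, then the right subtree, then the node.
At daisy: go left to fig.
  At fig: go left to reed.
    reed is a leaf — visit reed.
  At fig: no right child.
  Visit fig.
At daisy: go right to plum.
  At plum: go left to sage.
    At sage: no left child.
    At sage: go right to pear.
      pear is a leaf — visit pear.
    Visit sage.
  At plum: go right to hop.
    hop is a leaf — visit hop.
  Visit plum.
Visit daisy.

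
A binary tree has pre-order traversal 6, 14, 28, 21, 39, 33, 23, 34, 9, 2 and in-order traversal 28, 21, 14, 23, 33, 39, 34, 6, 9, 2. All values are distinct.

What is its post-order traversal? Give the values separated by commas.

The first element of pre-order is the root; it splits in-order into left and right subtrees.
Root 6: left subtree has 7 nodes {28, 21, 14, 23, 33, 39, 34}, right has 2 {9, 2}.
  Root 14: left subtree has 2 nodes {28, 21}, right has 4 {23, 33, 39, 34}.
    Root 28: left subtree has 0 nodes { }, right has 1 {21}.
    Root 39: left subtree has 2 nodes {23, 33}, right has 1 {34}.
      Root 33: left subtree has 1 node {23}, right has 0 { }.
  Root 9: left subtree has 0 nodes { }, right has 1 {2}.

21, 28, 23, 33, 34, 39, 14, 2, 9, 6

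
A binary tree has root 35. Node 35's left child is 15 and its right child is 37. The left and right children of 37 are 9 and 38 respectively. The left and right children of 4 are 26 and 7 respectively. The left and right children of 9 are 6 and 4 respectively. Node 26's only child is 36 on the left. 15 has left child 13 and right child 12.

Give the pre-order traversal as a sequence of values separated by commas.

Pre-order visits the node, then its left subtree, then its right subtree.
Visit 35.
At 35: go left to 15.
  Visit 15.
  At 15: go left to 13.
    13 is a leaf — visit 13.
  At 15: go right to 12.
    12 is a leaf — visit 12.
At 35: go right to 37.
  Visit 37.
  At 37: go left to 9.
    Visit 9.
    At 9: go left to 6.
      6 is a leaf — visit 6.
    At 9: go right to 4.
      Visit 4.
      At 4: go left to 26.
        Visit 26.
        At 26: go left to 36.
          36 is a leaf — visit 36.
        At 26: no right child.
      At 4: go right to 7.
        7 is a leaf — visit 7.
  At 37: go right to 38.
    38 is a leaf — visit 38.

35, 15, 13, 12, 37, 9, 6, 4, 26, 36, 7, 38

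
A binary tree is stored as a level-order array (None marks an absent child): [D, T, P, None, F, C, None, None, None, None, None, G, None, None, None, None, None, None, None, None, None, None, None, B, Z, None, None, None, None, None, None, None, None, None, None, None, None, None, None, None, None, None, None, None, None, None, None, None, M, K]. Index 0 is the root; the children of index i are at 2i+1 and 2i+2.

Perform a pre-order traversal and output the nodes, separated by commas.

Pre-order visits the node, then its left subtree, then its right subtree.
Visit D.
At D: go left to T.
  Visit T.
  At T: no left child.
  At T: go right to F.
    F is a leaf — visit F.
At D: go right to P.
  Visit P.
  At P: go left to C.
    Visit C.
    At C: go left to G.
      Visit G.
      At G: go left to B.
        Visit B.
        At B: no left child.
        At B: go right to M.
          M is a leaf — visit M.
      At G: go right to Z.
        Visit Z.
        At Z: go left to K.
          K is a leaf — visit K.
        At Z: no right child.
    At C: no right child.
  At P: no right child.

D, T, F, P, C, G, B, M, Z, K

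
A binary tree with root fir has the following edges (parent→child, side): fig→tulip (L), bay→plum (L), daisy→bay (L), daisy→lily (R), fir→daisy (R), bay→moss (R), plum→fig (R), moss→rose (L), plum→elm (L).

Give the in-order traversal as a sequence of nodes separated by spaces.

In-order visits the left subtree, then the node, then the right subtree.
At fir: no left child.
Visit fir.
At fir: go right to daisy.
  At daisy: go left to bay.
    At bay: go left to plum.
      At plum: go left to elm.
        elm is a leaf — visit elm.
      Visit plum.
      At plum: go right to fig.
        At fig: go left to tulip.
          tulip is a leaf — visit tulip.
        Visit fig.
        At fig: no right child.
    Visit bay.
    At bay: go right to moss.
      At moss: go left to rose.
        rose is a leaf — visit rose.
      Visit moss.
      At moss: no right child.
  Visit daisy.
  At daisy: go right to lily.
    lily is a leaf — visit lily.

fir elm plum tulip fig bay rose moss daisy lily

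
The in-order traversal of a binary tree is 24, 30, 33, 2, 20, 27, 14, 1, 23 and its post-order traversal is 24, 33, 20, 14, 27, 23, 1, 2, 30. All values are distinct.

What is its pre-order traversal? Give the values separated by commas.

30, 24, 2, 33, 1, 27, 20, 14, 23

The last element of post-order is the root; it splits in-order into left and right subtrees.
Root 30: left subtree has 1 node {24}, right has 7 {33, 2, 20, 27, 14, 1, 23}.
  Root 2: left subtree has 1 node {33}, right has 5 {20, 27, 14, 1, 23}.
    Root 1: left subtree has 3 nodes {20, 27, 14}, right has 1 {23}.
      Root 27: left subtree has 1 node {20}, right has 1 {14}.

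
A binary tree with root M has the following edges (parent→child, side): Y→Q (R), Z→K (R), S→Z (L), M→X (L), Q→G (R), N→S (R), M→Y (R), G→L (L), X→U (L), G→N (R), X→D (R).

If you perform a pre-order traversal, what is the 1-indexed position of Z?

Pre-order visits the node, then its left subtree, then its right subtree.
Visit M.
At M: go left to X.
  Visit X.
  At X: go left to U.
    U is a leaf — visit U.
  At X: go right to D.
    D is a leaf — visit D.
At M: go right to Y.
  Visit Y.
  At Y: no left child.
  At Y: go right to Q.
    Visit Q.
    At Q: no left child.
    At Q: go right to G.
      Visit G.
      At G: go left to L.
        L is a leaf — visit L.
      At G: go right to N.
        Visit N.
        At N: no left child.
        At N: go right to S.
          Visit S.
          At S: go left to Z.
            Visit Z.
            At Z: no left child.
            At Z: go right to K.
              K is a leaf — visit K.
          At S: no right child.
Full pre-order sequence: M, X, U, D, Y, Q, G, L, N, S, Z, K.

11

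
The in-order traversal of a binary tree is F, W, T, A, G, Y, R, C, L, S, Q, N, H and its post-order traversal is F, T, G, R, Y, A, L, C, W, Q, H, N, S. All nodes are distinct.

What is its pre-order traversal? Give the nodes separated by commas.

S, W, F, C, A, T, Y, G, R, L, N, Q, H

The last element of post-order is the root; it splits in-order into left and right subtrees.
Root S: left subtree has 9 nodes {F, W, T, A, G, Y, R, C, L}, right has 3 {Q, N, H}.
  Root W: left subtree has 1 node {F}, right has 7 {T, A, G, Y, R, C, L}.
    Root C: left subtree has 5 nodes {T, A, G, Y, R}, right has 1 {L}.
      Root A: left subtree has 1 node {T}, right has 3 {G, Y, R}.
        Root Y: left subtree has 1 node {G}, right has 1 {R}.
  Root N: left subtree has 1 node {Q}, right has 1 {H}.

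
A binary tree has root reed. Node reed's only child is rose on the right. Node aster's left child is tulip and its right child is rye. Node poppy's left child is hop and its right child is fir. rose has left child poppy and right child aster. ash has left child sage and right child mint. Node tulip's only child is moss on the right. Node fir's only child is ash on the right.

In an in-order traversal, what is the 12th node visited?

rye

In-order visits the left subtree, then the node, then the right subtree.
At reed: no left child.
Visit reed.
At reed: go right to rose.
  At rose: go left to poppy.
    At poppy: go left to hop.
      hop is a leaf — visit hop.
    Visit poppy.
    At poppy: go right to fir.
      At fir: no left child.
      Visit fir.
      At fir: go right to ash.
        At ash: go left to sage.
          sage is a leaf — visit sage.
        Visit ash.
        At ash: go right to mint.
          mint is a leaf — visit mint.
  Visit rose.
  At rose: go right to aster.
    At aster: go left to tulip.
      At tulip: no left child.
      Visit tulip.
      At tulip: go right to moss.
        moss is a leaf — visit moss.
    Visit aster.
    At aster: go right to rye.
      rye is a leaf — visit rye.
Full in-order sequence: reed, hop, poppy, fir, sage, ash, mint, rose, tulip, moss, aster, rye.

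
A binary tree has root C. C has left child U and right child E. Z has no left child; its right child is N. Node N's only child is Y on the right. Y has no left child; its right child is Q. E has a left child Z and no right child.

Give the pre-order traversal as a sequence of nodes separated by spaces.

C U E Z N Y Q

Pre-order visits the node, then its left subtree, then its right subtree.
Visit C.
At C: go left to U.
  U is a leaf — visit U.
At C: go right to E.
  Visit E.
  At E: go left to Z.
    Visit Z.
    At Z: no left child.
    At Z: go right to N.
      Visit N.
      At N: no left child.
      At N: go right to Y.
        Visit Y.
        At Y: no left child.
        At Y: go right to Q.
          Q is a leaf — visit Q.
  At E: no right child.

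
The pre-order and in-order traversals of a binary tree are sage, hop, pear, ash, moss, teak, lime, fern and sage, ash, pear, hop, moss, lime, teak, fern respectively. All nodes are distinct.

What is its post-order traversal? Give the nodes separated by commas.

The first element of pre-order is the root; it splits in-order into left and right subtrees.
Root sage: left subtree has 0 nodes { }, right has 7 {ash, pear, hop, moss, lime, teak, fern}.
  Root hop: left subtree has 2 nodes {ash, pear}, right has 4 {moss, lime, teak, fern}.
    Root pear: left subtree has 1 node {ash}, right has 0 { }.
    Root moss: left subtree has 0 nodes { }, right has 3 {lime, teak, fern}.
      Root teak: left subtree has 1 node {lime}, right has 1 {fern}.

ash, pear, lime, fern, teak, moss, hop, sage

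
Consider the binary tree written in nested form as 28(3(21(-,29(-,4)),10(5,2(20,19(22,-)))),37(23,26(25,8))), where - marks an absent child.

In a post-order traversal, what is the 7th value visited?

19

Post-order visits the left subtree, then the right subtree, then the node.
At 28: go left to 3.
  At 3: go left to 21.
    At 21: no left child.
    At 21: go right to 29.
      At 29: no left child.
      At 29: go right to 4.
        4 is a leaf — visit 4.
      Visit 29.
    Visit 21.
  At 3: go right to 10.
    At 10: go left to 5.
      5 is a leaf — visit 5.
    At 10: go right to 2.
      At 2: go left to 20.
        20 is a leaf — visit 20.
      At 2: go right to 19.
        At 19: go left to 22.
          22 is a leaf — visit 22.
        At 19: no right child.
        Visit 19.
      Visit 2.
    Visit 10.
  Visit 3.
At 28: go right to 37.
  At 37: go left to 23.
    23 is a leaf — visit 23.
  At 37: go right to 26.
    At 26: go left to 25.
      25 is a leaf — visit 25.
    At 26: go right to 8.
      8 is a leaf — visit 8.
    Visit 26.
  Visit 37.
Visit 28.
Full post-order sequence: 4, 29, 21, 5, 20, 22, 19, 2, 10, 3, 23, 25, 8, 26, 37, 28.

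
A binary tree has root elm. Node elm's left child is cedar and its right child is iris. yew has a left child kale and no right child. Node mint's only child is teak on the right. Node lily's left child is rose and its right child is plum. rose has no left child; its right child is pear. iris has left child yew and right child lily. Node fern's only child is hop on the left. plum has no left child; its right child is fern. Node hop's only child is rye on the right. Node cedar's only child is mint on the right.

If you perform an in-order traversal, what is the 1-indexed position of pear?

9

In-order visits the left subtree, then the node, then the right subtree.
At elm: go left to cedar.
  At cedar: no left child.
  Visit cedar.
  At cedar: go right to mint.
    At mint: no left child.
    Visit mint.
    At mint: go right to teak.
      teak is a leaf — visit teak.
Visit elm.
At elm: go right to iris.
  At iris: go left to yew.
    At yew: go left to kale.
      kale is a leaf — visit kale.
    Visit yew.
    At yew: no right child.
  Visit iris.
  At iris: go right to lily.
    At lily: go left to rose.
      At rose: no left child.
      Visit rose.
      At rose: go right to pear.
        pear is a leaf — visit pear.
    Visit lily.
    At lily: go right to plum.
      At plum: no left child.
      Visit plum.
      At plum: go right to fern.
        At fern: go left to hop.
          At hop: no left child.
          Visit hop.
          At hop: go right to rye.
            rye is a leaf — visit rye.
        Visit fern.
        At fern: no right child.
Full in-order sequence: cedar, mint, teak, elm, kale, yew, iris, rose, pear, lily, plum, hop, rye, fern.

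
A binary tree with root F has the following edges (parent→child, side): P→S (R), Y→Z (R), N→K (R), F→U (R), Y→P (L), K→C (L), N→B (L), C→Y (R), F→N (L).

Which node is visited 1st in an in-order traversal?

In-order visits the left subtree, then the node, then the right subtree.
At F: go left to N.
  At N: go left to B.
    B is a leaf — visit B.
  Visit N.
  At N: go right to K.
    At K: go left to C.
      At C: no left child.
      Visit C.
      At C: go right to Y.
        At Y: go left to P.
          At P: no left child.
          Visit P.
          At P: go right to S.
            S is a leaf — visit S.
        Visit Y.
        At Y: go right to Z.
          Z is a leaf — visit Z.
    Visit K.
    At K: no right child.
Visit F.
At F: go right to U.
  U is a leaf — visit U.
Full in-order sequence: B, N, C, P, S, Y, Z, K, F, U.

B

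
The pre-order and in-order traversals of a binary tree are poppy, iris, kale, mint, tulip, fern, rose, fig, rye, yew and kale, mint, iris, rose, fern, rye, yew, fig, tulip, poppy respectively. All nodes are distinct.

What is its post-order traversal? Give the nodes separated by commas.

The first element of pre-order is the root; it splits in-order into left and right subtrees.
Root poppy: left subtree has 9 nodes {kale, mint, iris, rose, fern, rye, yew, fig, tulip}, right has 0 { }.
  Root iris: left subtree has 2 nodes {kale, mint}, right has 6 {rose, fern, rye, yew, fig, tulip}.
    Root kale: left subtree has 0 nodes { }, right has 1 {mint}.
    Root tulip: left subtree has 5 nodes {rose, fern, rye, yew, fig}, right has 0 { }.
      Root fern: left subtree has 1 node {rose}, right has 3 {rye, yew, fig}.
        Root fig: left subtree has 2 nodes {rye, yew}, right has 0 { }.
          Root rye: left subtree has 0 nodes { }, right has 1 {yew}.

mint, kale, rose, yew, rye, fig, fern, tulip, iris, poppy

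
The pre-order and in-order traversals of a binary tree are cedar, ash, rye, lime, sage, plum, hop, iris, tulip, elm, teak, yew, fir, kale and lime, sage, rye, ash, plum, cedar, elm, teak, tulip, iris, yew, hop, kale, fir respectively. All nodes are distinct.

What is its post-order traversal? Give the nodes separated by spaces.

sage lime rye plum ash teak elm tulip yew iris kale fir hop cedar

The first element of pre-order is the root; it splits in-order into left and right subtrees.
Root cedar: left subtree has 5 nodes {lime, sage, rye, ash, plum}, right has 8 {elm, teak, tulip, iris, yew, hop, kale, fir}.
  Root ash: left subtree has 3 nodes {lime, sage, rye}, right has 1 {plum}.
    Root rye: left subtree has 2 nodes {lime, sage}, right has 0 { }.
      Root lime: left subtree has 0 nodes { }, right has 1 {sage}.
  Root hop: left subtree has 5 nodes {elm, teak, tulip, iris, yew}, right has 2 {kale, fir}.
    Root iris: left subtree has 3 nodes {elm, teak, tulip}, right has 1 {yew}.
      Root tulip: left subtree has 2 nodes {elm, teak}, right has 0 { }.
        Root elm: left subtree has 0 nodes { }, right has 1 {teak}.
    Root fir: left subtree has 1 node {kale}, right has 0 { }.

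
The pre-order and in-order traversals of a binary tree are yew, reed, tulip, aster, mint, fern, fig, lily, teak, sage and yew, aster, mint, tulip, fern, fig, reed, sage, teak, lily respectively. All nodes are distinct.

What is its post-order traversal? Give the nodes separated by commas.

mint, aster, fig, fern, tulip, sage, teak, lily, reed, yew

The first element of pre-order is the root; it splits in-order into left and right subtrees.
Root yew: left subtree has 0 nodes { }, right has 9 {aster, mint, tulip, fern, fig, reed, sage, teak, lily}.
  Root reed: left subtree has 5 nodes {aster, mint, tulip, fern, fig}, right has 3 {sage, teak, lily}.
    Root tulip: left subtree has 2 nodes {aster, mint}, right has 2 {fern, fig}.
      Root aster: left subtree has 0 nodes { }, right has 1 {mint}.
      Root fern: left subtree has 0 nodes { }, right has 1 {fig}.
    Root lily: left subtree has 2 nodes {sage, teak}, right has 0 { }.
      Root teak: left subtree has 1 node {sage}, right has 0 { }.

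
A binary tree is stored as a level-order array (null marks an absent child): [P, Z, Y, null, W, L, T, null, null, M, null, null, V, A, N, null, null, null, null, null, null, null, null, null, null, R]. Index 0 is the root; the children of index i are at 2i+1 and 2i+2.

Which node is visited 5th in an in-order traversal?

L

In-order visits the left subtree, then the node, then the right subtree.
At P: go left to Z.
  At Z: no left child.
  Visit Z.
  At Z: go right to W.
    At W: go left to M.
      M is a leaf — visit M.
    Visit W.
    At W: no right child.
Visit P.
At P: go right to Y.
  At Y: go left to L.
    At L: no left child.
    Visit L.
    At L: go right to V.
      At V: go left to R.
        R is a leaf — visit R.
      Visit V.
      At V: no right child.
  Visit Y.
  At Y: go right to T.
    At T: go left to A.
      A is a leaf — visit A.
    Visit T.
    At T: go right to N.
      N is a leaf — visit N.
Full in-order sequence: Z, M, W, P, L, R, V, Y, A, T, N.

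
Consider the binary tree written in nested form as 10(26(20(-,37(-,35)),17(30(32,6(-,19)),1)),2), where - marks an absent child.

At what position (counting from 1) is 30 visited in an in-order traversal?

6

In-order visits the left subtree, then the node, then the right subtree.
At 10: go left to 26.
  At 26: go left to 20.
    At 20: no left child.
    Visit 20.
    At 20: go right to 37.
      At 37: no left child.
      Visit 37.
      At 37: go right to 35.
        35 is a leaf — visit 35.
  Visit 26.
  At 26: go right to 17.
    At 17: go left to 30.
      At 30: go left to 32.
        32 is a leaf — visit 32.
      Visit 30.
      At 30: go right to 6.
        At 6: no left child.
        Visit 6.
        At 6: go right to 19.
          19 is a leaf — visit 19.
    Visit 17.
    At 17: go right to 1.
      1 is a leaf — visit 1.
Visit 10.
At 10: go right to 2.
  2 is a leaf — visit 2.
Full in-order sequence: 20, 37, 35, 26, 32, 30, 6, 19, 17, 1, 10, 2.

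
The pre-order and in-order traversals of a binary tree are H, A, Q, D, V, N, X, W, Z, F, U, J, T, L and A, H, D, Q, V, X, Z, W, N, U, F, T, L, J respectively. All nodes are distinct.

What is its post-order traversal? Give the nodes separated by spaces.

A D Z W X U L T J F N V Q H

The first element of pre-order is the root; it splits in-order into left and right subtrees.
Root H: left subtree has 1 node {A}, right has 12 {D, Q, V, X, Z, W, N, U, F, T, L, J}.
  Root Q: left subtree has 1 node {D}, right has 10 {V, X, Z, W, N, U, F, T, L, J}.
    Root V: left subtree has 0 nodes { }, right has 9 {X, Z, W, N, U, F, T, L, J}.
      Root N: left subtree has 3 nodes {X, Z, W}, right has 5 {U, F, T, L, J}.
        Root X: left subtree has 0 nodes { }, right has 2 {Z, W}.
          Root W: left subtree has 1 node {Z}, right has 0 { }.
        Root F: left subtree has 1 node {U}, right has 3 {T, L, J}.
          Root J: left subtree has 2 nodes {T, L}, right has 0 { }.
            Root T: left subtree has 0 nodes { }, right has 1 {L}.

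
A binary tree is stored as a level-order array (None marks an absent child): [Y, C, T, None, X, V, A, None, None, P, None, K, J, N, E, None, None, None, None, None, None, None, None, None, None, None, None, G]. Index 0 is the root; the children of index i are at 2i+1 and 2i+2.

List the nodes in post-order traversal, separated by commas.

P, X, C, K, J, V, G, N, E, A, T, Y

Post-order visits the left subtree, then the right subtree, then the node.
At Y: go left to C.
  At C: no left child.
  At C: go right to X.
    At X: go left to P.
      P is a leaf — visit P.
    At X: no right child.
    Visit X.
  Visit C.
At Y: go right to T.
  At T: go left to V.
    At V: go left to K.
      K is a leaf — visit K.
    At V: go right to J.
      J is a leaf — visit J.
    Visit V.
  At T: go right to A.
    At A: go left to N.
      At N: go left to G.
        G is a leaf — visit G.
      At N: no right child.
      Visit N.
    At A: go right to E.
      E is a leaf — visit E.
    Visit A.
  Visit T.
Visit Y.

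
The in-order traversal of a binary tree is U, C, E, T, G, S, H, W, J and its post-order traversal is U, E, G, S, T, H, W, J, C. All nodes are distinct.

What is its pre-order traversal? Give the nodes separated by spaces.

The last element of post-order is the root; it splits in-order into left and right subtrees.
Root C: left subtree has 1 node {U}, right has 7 {E, T, G, S, H, W, J}.
  Root J: left subtree has 6 nodes {E, T, G, S, H, W}, right has 0 { }.
    Root W: left subtree has 5 nodes {E, T, G, S, H}, right has 0 { }.
      Root H: left subtree has 4 nodes {E, T, G, S}, right has 0 { }.
        Root T: left subtree has 1 node {E}, right has 2 {G, S}.
          Root S: left subtree has 1 node {G}, right has 0 { }.

C U J W H T E S G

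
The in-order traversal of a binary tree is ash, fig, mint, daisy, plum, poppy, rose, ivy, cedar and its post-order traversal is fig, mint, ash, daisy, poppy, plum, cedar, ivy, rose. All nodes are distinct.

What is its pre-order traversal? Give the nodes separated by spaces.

The last element of post-order is the root; it splits in-order into left and right subtrees.
Root rose: left subtree has 6 nodes {ash, fig, mint, daisy, plum, poppy}, right has 2 {ivy, cedar}.
  Root plum: left subtree has 4 nodes {ash, fig, mint, daisy}, right has 1 {poppy}.
    Root daisy: left subtree has 3 nodes {ash, fig, mint}, right has 0 { }.
      Root ash: left subtree has 0 nodes { }, right has 2 {fig, mint}.
        Root mint: left subtree has 1 node {fig}, right has 0 { }.
  Root ivy: left subtree has 0 nodes { }, right has 1 {cedar}.

rose plum daisy ash mint fig poppy ivy cedar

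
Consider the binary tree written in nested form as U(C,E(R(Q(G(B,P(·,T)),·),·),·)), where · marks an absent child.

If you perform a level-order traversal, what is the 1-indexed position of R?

4

Level-order visits nodes level by level from the root, left to right within each level.
Level 0: U
Level 1: C, E
Level 2: R
Level 3: Q
Level 4: G
Level 5: B, P
Level 6: T
Full level-order sequence: U, C, E, R, Q, G, B, P, T.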